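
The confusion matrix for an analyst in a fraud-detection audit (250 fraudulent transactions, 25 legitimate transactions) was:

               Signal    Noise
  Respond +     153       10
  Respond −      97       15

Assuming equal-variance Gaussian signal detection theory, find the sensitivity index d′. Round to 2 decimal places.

H = 153/250 = 0.6120
FA = 10/25 = 0.4000
z(0.6120) = 0.285, z(0.4000) = -0.253
d' = z(H) − z(FA) = 0.285 − (-0.253) = 0.538

d′ = 0.54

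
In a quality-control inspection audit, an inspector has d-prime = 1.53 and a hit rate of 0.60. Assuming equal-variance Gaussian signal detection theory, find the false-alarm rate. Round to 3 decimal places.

false-alarm rate = 0.101

z(hit rate) = z(0.60) = 0.2533
z(FA) = z(H) − d' = 0.2533 − 1.53 = -1.2767
false-alarm rate = Φ(-1.2767) = 0.1009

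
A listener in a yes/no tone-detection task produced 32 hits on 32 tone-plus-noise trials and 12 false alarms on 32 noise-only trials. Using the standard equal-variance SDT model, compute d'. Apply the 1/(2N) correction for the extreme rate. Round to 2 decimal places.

The hit rate is 32/32 = 1, so apply the 1/(2N) correction: H → 1 − 1/(2·32) = 0.98438.
z(H) = z(0.98438) = 2.154
z(FA) = z(0.37500) = -0.319
d' = 2.154 − (-0.319) = 2.473

d' = 2.47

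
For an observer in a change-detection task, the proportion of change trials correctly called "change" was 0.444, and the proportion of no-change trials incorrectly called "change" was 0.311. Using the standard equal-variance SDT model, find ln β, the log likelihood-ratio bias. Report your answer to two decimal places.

ln β = 0.11

z(H) = -0.141
z(FA) = -0.493
ln β = −½·[z(H)² − z(FA)²] = −0.5 × (0.020 − 0.243) = 0.1115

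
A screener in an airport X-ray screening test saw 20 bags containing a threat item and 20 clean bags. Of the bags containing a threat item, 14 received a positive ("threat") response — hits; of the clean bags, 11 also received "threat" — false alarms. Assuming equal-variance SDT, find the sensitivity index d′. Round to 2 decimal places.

d′ = 0.40

H = 14/20 = 0.7000
FA = 11/20 = 0.5500
z(0.7000) = 0.5244, z(0.5500) = 0.1257
d' = z(H) − z(FA) = 0.5244 − 0.1257 = 0.3987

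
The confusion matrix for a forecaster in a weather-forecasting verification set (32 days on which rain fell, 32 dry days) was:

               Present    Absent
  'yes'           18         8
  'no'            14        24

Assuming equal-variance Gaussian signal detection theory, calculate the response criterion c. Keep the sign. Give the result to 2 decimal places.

H = 18/32 = 0.5625
FA = 8/32 = 0.2500
z(0.5625) = 0.1573, z(0.2500) = -0.6745
c = −½·[z(H) + z(FA)] = −0.5 × (0.1573 + (-0.6745)) = 0.2586

c = 0.26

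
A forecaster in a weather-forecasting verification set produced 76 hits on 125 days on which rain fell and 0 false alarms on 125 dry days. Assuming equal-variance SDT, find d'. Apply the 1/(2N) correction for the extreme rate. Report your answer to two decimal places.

The false-alarm rate is 0/125 = 0, so apply the 1/(2N) correction: FA → 1/(2·125) = 0.00400.
z(H) = z(0.60800) = 0.274
z(FA) = z(0.00400) = -2.652
d' = 0.274 − (-2.652) = 2.926

d' = 2.93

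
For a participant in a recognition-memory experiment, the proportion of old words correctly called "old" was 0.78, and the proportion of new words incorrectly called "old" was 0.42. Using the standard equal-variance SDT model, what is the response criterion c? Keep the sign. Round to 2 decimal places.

z(H) = 0.7722
z(FA) = -0.2019
c = −½·[z(H) + z(FA)] = −0.5 × (0.7722 + (-0.2019)) = -0.28515

c = -0.29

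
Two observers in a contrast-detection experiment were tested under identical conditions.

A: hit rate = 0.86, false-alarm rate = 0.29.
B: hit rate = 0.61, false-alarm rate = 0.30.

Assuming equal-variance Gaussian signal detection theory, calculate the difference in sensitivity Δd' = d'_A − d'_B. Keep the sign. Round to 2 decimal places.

A: z(0.86) = 1.080, z(0.29) = -0.553, d' = 1.633
B: z(0.61) = 0.279, z(0.30) = -0.524, d' = 0.803
Δd' = d'_A − d'_B = 1.633 − 0.803 = 0.830
A has the higher sensitivity.

Δd' = 0.83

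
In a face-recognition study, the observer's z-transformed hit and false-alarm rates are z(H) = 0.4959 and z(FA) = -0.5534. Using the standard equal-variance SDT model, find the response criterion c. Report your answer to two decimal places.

c = 0.03

c = −½·[z(H) + z(FA)] = −½·(0.4959 + (-0.5534)) = 0.02875
c > 0: the observer has a conservative response bias.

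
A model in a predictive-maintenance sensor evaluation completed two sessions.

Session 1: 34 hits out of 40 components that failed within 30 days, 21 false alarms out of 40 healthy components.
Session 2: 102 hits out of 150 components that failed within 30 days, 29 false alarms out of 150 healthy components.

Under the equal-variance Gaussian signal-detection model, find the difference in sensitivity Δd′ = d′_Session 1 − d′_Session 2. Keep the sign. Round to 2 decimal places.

Δd′ = -0.36

Session 1: z(0.8500) = 1.036, z(0.5250) = 0.063, d' = 0.973
Session 2: z(0.6800) = 0.468, z(0.1933) = -0.866, d' = 1.334
Δd' = d'_Session 1 − d'_Session 2 = 0.973 − 1.334 = -0.361
Session 2 has the higher sensitivity.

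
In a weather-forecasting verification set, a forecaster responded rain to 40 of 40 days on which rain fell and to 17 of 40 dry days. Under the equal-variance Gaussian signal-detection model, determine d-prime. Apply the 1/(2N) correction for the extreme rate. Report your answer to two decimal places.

d-prime = 2.43

The hit rate is 40/40 = 1, so apply the 1/(2N) correction: H → 1 − 1/(2·40) = 0.98750.
z(H) = z(0.98750) = 2.241
z(FA) = z(0.42500) = -0.189
d' = 2.241 − (-0.189) = 2.430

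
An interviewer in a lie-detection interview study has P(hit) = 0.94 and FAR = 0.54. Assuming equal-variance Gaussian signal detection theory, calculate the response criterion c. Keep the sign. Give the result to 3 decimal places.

c = -0.828

z(H) = 1.5548
z(FA) = 0.1004
c = −½·[z(H) + z(FA)] = −0.5 × (1.5548 + 0.1004) = -0.8276
c < 0: the interviewer has a liberal response bias.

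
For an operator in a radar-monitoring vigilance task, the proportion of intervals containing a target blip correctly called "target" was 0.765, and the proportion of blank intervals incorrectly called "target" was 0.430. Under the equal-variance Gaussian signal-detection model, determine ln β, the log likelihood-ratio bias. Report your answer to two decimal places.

z(0.765) = 0.722, z(0.430) = -0.176
ln β = −½·[z(H)² − z(FA)²] = −0.5 × (0.521 − 0.031) = -0.245

ln β = -0.25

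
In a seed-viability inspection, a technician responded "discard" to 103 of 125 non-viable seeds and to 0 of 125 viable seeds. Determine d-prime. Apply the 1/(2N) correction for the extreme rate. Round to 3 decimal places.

The false-alarm rate is 0/125 = 0, so apply the 1/(2N) correction: FA → 1/(2·125) = 0.00400.
z(H) = z(0.82400) = 0.9307
z(FA) = z(0.00400) = -2.6521
d' = 0.9307 − (-2.6521) = 3.5828

d-prime = 3.583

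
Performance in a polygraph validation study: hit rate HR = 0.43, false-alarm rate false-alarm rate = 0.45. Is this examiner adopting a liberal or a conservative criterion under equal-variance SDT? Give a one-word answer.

conservative

z(H) = -0.176, z(FA) = -0.126
c = −½·(z(H) + z(FA)) = 0.151
c > 0 → conservative criterion (biased toward responding “no”).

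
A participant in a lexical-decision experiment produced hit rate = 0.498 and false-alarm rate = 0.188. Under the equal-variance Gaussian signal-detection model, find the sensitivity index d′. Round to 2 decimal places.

z(0.498) = -0.0050, z(0.188) = -0.8853
d' = z(H) − z(FA) = -0.0050 − (-0.8853) = 0.8803

d′ = 0.88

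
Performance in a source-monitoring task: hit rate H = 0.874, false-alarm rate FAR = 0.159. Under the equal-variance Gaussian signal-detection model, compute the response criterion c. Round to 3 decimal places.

c = -0.073

z(H) = 1.1455
z(FA) = -0.9986
c = −½·[z(H) + z(FA)] = −0.5 × (1.1455 + (-0.9986)) = -0.07345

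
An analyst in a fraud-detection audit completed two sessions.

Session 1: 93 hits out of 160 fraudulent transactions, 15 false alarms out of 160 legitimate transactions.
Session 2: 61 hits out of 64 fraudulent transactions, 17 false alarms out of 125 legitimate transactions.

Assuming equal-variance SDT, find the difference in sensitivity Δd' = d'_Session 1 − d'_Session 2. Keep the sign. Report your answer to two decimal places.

Session 1: z(0.5813) = 0.205, z(0.0938) = -1.318, d' = 1.523
Session 2: z(0.9531) = 1.676, z(0.1360) = -1.098, d' = 2.774
Δd' = d'_Session 1 − d'_Session 2 = 1.523 − 2.774 = -1.251
Session 2 has the higher sensitivity.

Δd' = -1.25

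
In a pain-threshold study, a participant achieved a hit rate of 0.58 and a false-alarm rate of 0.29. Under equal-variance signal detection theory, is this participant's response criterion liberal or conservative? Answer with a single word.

z(H) = 0.202, z(FA) = -0.553
c = −½·(z(H) + z(FA)) = 0.1755
c > 0 → conservative criterion (biased toward responding “no”).

conservative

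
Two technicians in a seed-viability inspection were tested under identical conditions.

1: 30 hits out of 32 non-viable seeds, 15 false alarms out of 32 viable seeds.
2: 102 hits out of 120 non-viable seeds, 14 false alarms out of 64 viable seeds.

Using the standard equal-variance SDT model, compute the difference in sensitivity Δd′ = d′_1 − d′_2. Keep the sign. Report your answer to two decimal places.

1: z(0.9375) = 1.534, z(0.4688) = -0.078, d' = 1.612
2: z(0.8500) = 1.036, z(0.2188) = -0.776, d' = 1.812
Δd' = d'_1 − d'_2 = 1.612 − 1.812 = -0.200
2 has the higher sensitivity.

Δd′ = -0.20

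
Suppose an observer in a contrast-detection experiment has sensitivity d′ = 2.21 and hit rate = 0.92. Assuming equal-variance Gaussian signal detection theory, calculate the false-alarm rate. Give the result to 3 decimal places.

z(hit rate) = z(0.92) = 1.4051
z(FA) = z(H) − d' = 1.4051 − 2.21 = -0.8049
false-alarm rate = Φ(-0.8049) = 0.2104

false-alarm rate = 0.210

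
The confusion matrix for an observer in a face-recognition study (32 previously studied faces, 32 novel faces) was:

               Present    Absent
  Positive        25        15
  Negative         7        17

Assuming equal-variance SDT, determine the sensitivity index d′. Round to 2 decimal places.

H = 25/32 = 0.7812
FA = 15/32 = 0.4688
Φ⁻¹(H) = 0.7763
Φ⁻¹(FA) = -0.0783
d' = z(H) − z(FA) = 0.7763 − (-0.0783) = 0.8546

d′ = 0.85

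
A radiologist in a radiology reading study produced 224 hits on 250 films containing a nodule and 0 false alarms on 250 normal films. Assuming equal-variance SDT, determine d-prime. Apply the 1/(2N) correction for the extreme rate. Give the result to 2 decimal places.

d-prime = 4.14

The false-alarm rate is 0/250 = 0, so apply the 1/(2N) correction: FA → 1/(2·250) = 0.00200.
z(H) = z(0.89600) = 1.259
z(FA) = z(0.00200) = -2.878
d' = 1.259 − (-2.878) = 4.137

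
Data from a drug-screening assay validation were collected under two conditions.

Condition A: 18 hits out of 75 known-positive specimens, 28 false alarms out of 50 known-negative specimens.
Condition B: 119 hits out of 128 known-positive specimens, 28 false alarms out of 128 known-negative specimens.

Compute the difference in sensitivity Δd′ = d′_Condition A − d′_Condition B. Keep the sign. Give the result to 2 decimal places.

Δd′ = -3.11

Condition A: z(0.2400) = -0.706, z(0.5600) = 0.151, d' = -0.857
Condition B: z(0.9297) = 1.474, z(0.2188) = -0.776, d' = 2.250
Δd' = d'_Condition A − d'_Condition B = -0.857 − 2.250 = -3.107
Condition B has the higher sensitivity.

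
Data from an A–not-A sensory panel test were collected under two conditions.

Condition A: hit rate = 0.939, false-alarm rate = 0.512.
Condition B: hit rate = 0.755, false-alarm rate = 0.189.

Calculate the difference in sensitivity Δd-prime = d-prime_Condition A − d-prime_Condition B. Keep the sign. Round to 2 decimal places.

Condition A: z(0.939) = 1.546, z(0.512) = 0.030, d' = 1.516
Condition B: z(0.755) = 0.690, z(0.189) = -0.882, d' = 1.572
Δd' = d'_Condition A − d'_Condition B = 1.516 − 1.572 = -0.056
Condition B has the higher sensitivity.

Δd-prime = -0.06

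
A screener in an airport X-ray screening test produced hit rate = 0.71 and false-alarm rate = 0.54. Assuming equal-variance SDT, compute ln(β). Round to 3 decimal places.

ln β = -0.148

z(H) = z(0.71) = 0.5534
z(FA) = z(0.54) = 0.1004
ln β = −½·[z(H)² − z(FA)²] = −0.5 × (0.3063 − 0.0101) = -0.1481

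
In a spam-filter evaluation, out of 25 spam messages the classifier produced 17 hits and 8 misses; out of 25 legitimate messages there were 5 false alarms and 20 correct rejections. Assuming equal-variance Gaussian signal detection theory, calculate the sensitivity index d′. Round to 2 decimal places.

d′ = 1.31

H = 17/25 = 0.6800
FA = 5/25 = 0.2000
Φ⁻¹(H) = Φ⁻¹(0.6800) = 0.4677
Φ⁻¹(FA) = Φ⁻¹(0.2000) = -0.8416
d' = z(H) − z(FA) = 0.4677 − (-0.8416) = 1.3093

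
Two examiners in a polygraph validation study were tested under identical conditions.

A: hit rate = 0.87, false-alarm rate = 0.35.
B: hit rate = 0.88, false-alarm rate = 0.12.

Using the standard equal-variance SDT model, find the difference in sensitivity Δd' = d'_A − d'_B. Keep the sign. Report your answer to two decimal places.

Δd' = -0.84

A: z(0.87) = 1.126, z(0.35) = -0.385, d' = 1.511
B: z(0.88) = 1.175, z(0.12) = -1.175, d' = 2.350
Δd' = d'_A − d'_B = 1.511 − 2.350 = -0.839
B has the higher sensitivity.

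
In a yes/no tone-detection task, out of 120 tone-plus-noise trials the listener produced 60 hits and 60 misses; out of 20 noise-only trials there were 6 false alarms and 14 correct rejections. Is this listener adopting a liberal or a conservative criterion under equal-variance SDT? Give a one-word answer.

z(H) = 0.000, z(FA) = -0.524
c = −½·(z(H) + z(FA)) = 0.262
c > 0 → conservative criterion (biased toward responding “no”).

conservative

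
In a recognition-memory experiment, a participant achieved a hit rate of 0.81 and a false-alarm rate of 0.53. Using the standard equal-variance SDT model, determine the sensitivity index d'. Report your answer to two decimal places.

d' = 0.80

Φ⁻¹(H) = 0.8779
Φ⁻¹(FA) = 0.0753
d' = z(H) − z(FA) = 0.8779 − 0.0753 = 0.8026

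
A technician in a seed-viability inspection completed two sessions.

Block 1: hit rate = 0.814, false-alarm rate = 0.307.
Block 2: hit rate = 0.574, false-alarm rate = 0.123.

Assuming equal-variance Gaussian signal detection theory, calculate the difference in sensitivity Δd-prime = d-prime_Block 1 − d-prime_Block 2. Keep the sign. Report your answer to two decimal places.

Block 1: z(0.814) = 0.893, z(0.307) = -0.504, d' = 1.397
Block 2: z(0.574) = 0.187, z(0.123) = -1.160, d' = 1.347
Δd' = d'_Block 1 − d'_Block 2 = 1.397 − 1.347 = 0.050
Block 1 has the higher sensitivity.

Δd-prime = 0.05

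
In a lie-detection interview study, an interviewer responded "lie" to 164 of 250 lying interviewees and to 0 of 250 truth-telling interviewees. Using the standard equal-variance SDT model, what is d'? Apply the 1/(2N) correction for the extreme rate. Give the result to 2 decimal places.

d' = 3.28

The false-alarm rate is 0/250 = 0, so apply the 1/(2N) correction: FA → 1/(2·250) = 0.00200.
z(H) = z(0.65600) = 0.402
z(FA) = z(0.00200) = -2.878
d' = 0.402 − (-2.878) = 3.280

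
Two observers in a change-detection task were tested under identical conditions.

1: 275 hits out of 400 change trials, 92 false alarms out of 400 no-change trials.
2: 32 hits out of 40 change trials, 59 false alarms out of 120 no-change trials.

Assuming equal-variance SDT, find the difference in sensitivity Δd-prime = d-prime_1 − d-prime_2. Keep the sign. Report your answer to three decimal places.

1: z(0.6875) = 0.4888, z(0.2300) = -0.7388, d' = 1.2276
2: z(0.8000) = 0.8416, z(0.4917) = -0.0208, d' = 0.8624
Δd' = d'_1 − d'_2 = 1.2276 − 0.8624 = 0.3652
1 has the higher sensitivity.

Δd-prime = 0.365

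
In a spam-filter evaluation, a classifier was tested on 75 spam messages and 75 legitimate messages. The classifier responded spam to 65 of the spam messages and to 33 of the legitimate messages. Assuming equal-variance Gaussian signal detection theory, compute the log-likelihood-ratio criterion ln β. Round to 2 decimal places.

ln β = -0.61

H = 65/75 = 0.8667
FA = 33/75 = 0.4400
z(0.8667) = 1.111, z(0.4400) = -0.151
ln β = −½·[z(H)² − z(FA)²] = −0.5 × (1.234 − 0.023) = -0.6055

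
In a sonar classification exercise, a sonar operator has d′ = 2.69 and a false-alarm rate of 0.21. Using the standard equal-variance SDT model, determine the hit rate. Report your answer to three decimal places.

hit rate = 0.970

z(false-alarm rate) = z(0.21) = -0.8064
z(H) = z(FA) + d' = -0.8064 + 2.69 = 1.8836
hit rate = Φ(1.8836) = 0.9702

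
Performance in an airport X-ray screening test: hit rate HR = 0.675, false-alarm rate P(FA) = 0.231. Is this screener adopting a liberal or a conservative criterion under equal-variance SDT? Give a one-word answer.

conservative

z(H) = 0.454, z(FA) = -0.736
c = −½·(z(H) + z(FA)) = 0.141
c > 0 → conservative criterion (biased toward responding “no”).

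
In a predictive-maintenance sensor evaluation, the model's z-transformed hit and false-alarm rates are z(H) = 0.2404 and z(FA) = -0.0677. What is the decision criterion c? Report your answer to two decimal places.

c = −½·[z(H) + z(FA)] = −½·(0.2404 + (-0.0677)) = -0.08635
c < 0: the model has a liberal response bias.

c = -0.09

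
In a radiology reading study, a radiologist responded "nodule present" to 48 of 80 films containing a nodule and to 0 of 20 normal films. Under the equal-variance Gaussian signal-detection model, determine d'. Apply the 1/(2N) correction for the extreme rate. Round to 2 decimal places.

d' = 2.21

The false-alarm rate is 0/20 = 0, so apply the 1/(2N) correction: FA → 1/(2·20) = 0.02500.
z(H) = z(0.60000) = 0.253
z(FA) = z(0.02500) = -1.960
d' = 0.253 − (-1.960) = 2.213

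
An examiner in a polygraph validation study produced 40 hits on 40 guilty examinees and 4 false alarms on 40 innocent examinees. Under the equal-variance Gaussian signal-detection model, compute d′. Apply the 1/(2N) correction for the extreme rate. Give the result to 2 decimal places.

d′ = 3.52

The hit rate is 40/40 = 1, so apply the 1/(2N) correction: H → 1 − 1/(2·40) = 0.98750.
z(H) = z(0.98750) = 2.241
z(FA) = z(0.10000) = -1.282
d' = 2.241 − (-1.282) = 3.523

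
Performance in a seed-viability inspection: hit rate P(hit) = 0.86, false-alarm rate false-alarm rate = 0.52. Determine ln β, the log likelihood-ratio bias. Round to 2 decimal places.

ln β = -0.58

z(H) = 1.080
z(FA) = 0.050
ln β = −½·[z(H)² − z(FA)²] = −0.5 × (1.166 − 0.003) = -0.5815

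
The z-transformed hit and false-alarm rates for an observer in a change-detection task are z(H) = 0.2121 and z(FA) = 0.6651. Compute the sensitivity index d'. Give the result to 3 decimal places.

d' = z(H) − z(FA) = 0.2121 − 0.6651 = -0.4530

d' = -0.453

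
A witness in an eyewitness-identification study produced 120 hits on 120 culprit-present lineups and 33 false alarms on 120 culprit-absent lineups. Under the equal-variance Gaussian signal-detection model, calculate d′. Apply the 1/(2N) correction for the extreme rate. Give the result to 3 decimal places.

The hit rate is 120/120 = 1, so apply the 1/(2N) correction: H → 1 − 1/(2·120) = 0.99583.
z(H) = z(0.99583) = 2.6380
z(FA) = z(0.27500) = -0.5978
d' = 2.6380 − (-0.5978) = 3.2358

d′ = 3.236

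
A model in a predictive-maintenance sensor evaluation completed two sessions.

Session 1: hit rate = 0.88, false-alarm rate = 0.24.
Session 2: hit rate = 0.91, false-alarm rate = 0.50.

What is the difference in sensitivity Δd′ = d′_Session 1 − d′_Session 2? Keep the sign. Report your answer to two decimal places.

Δd′ = 0.54

Session 1: z(0.88) = 1.175, z(0.24) = -0.706, d' = 1.881
Session 2: z(0.91) = 1.341, z(0.50) = 0.000, d' = 1.341
Δd' = d'_Session 1 − d'_Session 2 = 1.881 − 1.341 = 0.540
Session 1 has the higher sensitivity.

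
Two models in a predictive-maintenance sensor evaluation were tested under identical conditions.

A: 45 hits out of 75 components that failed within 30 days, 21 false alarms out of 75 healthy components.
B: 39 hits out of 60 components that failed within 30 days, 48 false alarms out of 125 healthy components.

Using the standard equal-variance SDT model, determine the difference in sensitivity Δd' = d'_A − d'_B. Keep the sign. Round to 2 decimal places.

A: z(0.6000) = 0.253, z(0.2800) = -0.583, d' = 0.836
B: z(0.6500) = 0.385, z(0.3840) = -0.295, d' = 0.680
Δd' = d'_A − d'_B = 0.836 − 0.680 = 0.156
A has the higher sensitivity.

Δd' = 0.16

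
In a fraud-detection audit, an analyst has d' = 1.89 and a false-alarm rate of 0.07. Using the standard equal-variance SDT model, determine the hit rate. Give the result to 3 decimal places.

hit rate = 0.661

z(false-alarm rate) = z(0.07) = -1.4758
z(H) = z(FA) + d' = -1.4758 + 1.89 = 0.4142
hit rate = Φ(0.4142) = 0.6606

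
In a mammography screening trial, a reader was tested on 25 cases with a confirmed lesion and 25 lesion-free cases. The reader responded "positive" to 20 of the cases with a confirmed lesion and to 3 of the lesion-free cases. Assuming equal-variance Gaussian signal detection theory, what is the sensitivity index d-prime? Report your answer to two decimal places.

d-prime = 2.02

H = 20/25 = 0.8000
FA = 3/25 = 0.1200
Φ⁻¹(0.8000) = 0.842, Φ⁻¹(0.1200) = -1.175
d' = z(H) − z(FA) = 0.842 − (-1.175) = 2.017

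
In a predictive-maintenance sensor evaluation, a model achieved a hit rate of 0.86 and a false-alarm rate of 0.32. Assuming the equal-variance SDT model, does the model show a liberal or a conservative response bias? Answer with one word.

liberal

z(H) = 1.080, z(FA) = -0.468
c = −½·(z(H) + z(FA)) = -0.306
c < 0 → liberal criterion (biased toward responding “yes”).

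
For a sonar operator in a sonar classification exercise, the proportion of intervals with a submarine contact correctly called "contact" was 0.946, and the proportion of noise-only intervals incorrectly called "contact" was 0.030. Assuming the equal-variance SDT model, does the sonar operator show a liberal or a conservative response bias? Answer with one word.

z(H) = 1.607, z(FA) = -1.881
c = −½·(z(H) + z(FA)) = 0.137
c > 0 → conservative criterion (biased toward responding “no”).

conservative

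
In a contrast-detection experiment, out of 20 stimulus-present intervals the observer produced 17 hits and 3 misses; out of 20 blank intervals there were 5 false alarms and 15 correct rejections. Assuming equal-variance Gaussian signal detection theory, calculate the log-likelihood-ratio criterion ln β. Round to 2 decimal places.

H = 17/20 = 0.8500
FA = 5/20 = 0.2500
z(H) = 1.036
z(FA) = -0.674
ln β = −½·[z(H)² − z(FA)²] = −0.5 × (1.073 − 0.454) = -0.3095

ln β = -0.31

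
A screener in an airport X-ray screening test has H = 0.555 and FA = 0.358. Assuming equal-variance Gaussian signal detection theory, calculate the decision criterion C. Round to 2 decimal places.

C = 0.11

z(H) = 0.1383
z(FA) = -0.3638
c = −½·[z(H) + z(FA)] = −0.5 × (0.1383 + (-0.3638)) = 0.11275
c > 0: the screener has a conservative response bias.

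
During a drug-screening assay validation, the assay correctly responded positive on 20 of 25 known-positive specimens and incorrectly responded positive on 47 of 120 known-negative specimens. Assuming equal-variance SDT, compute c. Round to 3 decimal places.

c = -0.283

H = 20/25 = 0.8000
FA = 47/120 = 0.3917
z(H) = 0.8416
z(FA) = -0.2749
c = −½·[z(H) + z(FA)] = −0.5 × (0.8416 + (-0.2749)) = -0.28335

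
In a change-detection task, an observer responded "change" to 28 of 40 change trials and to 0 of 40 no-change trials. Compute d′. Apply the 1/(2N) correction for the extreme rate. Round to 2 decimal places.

The false-alarm rate is 0/40 = 0, so apply the 1/(2N) correction: FA → 1/(2·40) = 0.01250.
z(H) = z(0.70000) = 0.524
z(FA) = z(0.01250) = -2.241
d' = 0.524 − (-2.241) = 2.765

d′ = 2.77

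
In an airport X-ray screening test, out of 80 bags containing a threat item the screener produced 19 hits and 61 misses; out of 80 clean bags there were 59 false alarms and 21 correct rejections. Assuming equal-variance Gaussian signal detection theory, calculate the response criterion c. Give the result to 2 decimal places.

c = 0.04

H = 19/80 = 0.2375
FA = 59/80 = 0.7375
z(H) = z(0.2375) = -0.714
z(FA) = z(0.7375) = 0.636
c = −½·[z(H) + z(FA)] = −0.5 × (-0.714 + 0.636) = 0.039
c > 0: the screener has a conservative response bias.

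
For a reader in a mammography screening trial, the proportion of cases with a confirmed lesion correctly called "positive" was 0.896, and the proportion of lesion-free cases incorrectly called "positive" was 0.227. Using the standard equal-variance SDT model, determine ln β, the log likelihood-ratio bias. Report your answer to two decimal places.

z(H) = z(0.896) = 1.259
z(FA) = z(0.227) = -0.749
ln β = −½·[z(H)² − z(FA)²] = −0.5 × (1.585 − 0.561) = -0.512

ln β = -0.51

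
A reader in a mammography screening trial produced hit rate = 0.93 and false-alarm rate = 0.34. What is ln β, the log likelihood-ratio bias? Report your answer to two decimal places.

z(0.93) = 1.476, z(0.34) = -0.412
ln β = −½·[z(H)² − z(FA)²] = −0.5 × (2.179 − 0.170) = -1.0045

ln β = -1.00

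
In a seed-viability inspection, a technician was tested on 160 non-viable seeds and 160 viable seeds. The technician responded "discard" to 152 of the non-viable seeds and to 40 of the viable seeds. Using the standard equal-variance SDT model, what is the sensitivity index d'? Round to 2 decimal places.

H = 152/160 = 0.9500
FA = 40/160 = 0.2500
z(0.9500) = 1.6449, z(0.2500) = -0.6745
d' = z(H) − z(FA) = 1.6449 − (-0.6745) = 2.3194

d' = 2.32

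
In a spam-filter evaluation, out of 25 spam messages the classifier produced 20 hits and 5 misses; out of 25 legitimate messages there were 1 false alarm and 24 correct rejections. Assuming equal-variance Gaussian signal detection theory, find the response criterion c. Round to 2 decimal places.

c = 0.45

H = 20/25 = 0.8000
FA = 1/25 = 0.0400
Φ⁻¹(H) = 0.842
Φ⁻¹(FA) = -1.751
c = −½·[z(H) + z(FA)] = −0.5 × (0.842 + (-1.751)) = 0.4545
c > 0: the classifier has a conservative response bias.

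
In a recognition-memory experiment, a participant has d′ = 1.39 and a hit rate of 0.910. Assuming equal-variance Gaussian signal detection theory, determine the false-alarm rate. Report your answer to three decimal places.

false-alarm rate = 0.480

z(hit rate) = z(0.910) = 1.3408
z(FA) = z(H) − d' = 1.3408 − 1.39 = -0.0492
false-alarm rate = Φ(-0.0492) = 0.4804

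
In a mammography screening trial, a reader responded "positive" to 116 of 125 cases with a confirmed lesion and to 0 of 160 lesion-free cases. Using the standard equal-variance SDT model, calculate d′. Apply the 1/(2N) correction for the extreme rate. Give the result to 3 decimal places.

d′ = 4.195

The false-alarm rate is 0/160 = 0, so apply the 1/(2N) correction: FA → 1/(2·160) = 0.00313.
z(H) = z(0.92800) = 1.4611
z(FA) = z(0.00313) = -2.7338
d' = 1.4611 − (-2.7338) = 4.1949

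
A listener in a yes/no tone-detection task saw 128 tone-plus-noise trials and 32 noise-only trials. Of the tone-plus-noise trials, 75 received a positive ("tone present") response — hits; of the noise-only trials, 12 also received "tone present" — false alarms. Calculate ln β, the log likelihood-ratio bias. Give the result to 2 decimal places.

H = 75/128 = 0.5859
FA = 12/32 = 0.3750
z(H) = z(0.5859) = 0.217
z(FA) = z(0.3750) = -0.319
ln β = −½·[z(H)² − z(FA)²] = −0.5 × (0.047 − 0.102) = 0.0275

ln β = 0.03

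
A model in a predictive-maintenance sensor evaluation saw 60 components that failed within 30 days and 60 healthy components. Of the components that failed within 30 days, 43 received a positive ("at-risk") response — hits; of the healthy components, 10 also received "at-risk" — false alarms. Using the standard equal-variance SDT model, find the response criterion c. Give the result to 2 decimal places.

c = 0.20

H = 43/60 = 0.7167
FA = 10/60 = 0.1667
Φ⁻¹(H) = Φ⁻¹(0.7167) = 0.5731
Φ⁻¹(FA) = Φ⁻¹(0.1667) = -0.9673
c = −½·[z(H) + z(FA)] = −0.5 × (0.5731 + (-0.9673)) = 0.1971
c > 0: the model has a conservative response bias.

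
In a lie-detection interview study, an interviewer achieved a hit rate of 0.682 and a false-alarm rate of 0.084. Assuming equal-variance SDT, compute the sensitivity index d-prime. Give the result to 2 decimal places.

d-prime = 1.85

z(0.682) = 0.473, z(0.084) = -1.379
d' = z(H) − z(FA) = 0.473 − (-1.379) = 1.852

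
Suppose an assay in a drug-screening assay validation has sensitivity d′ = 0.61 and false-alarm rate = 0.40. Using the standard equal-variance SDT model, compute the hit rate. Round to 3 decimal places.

hit rate = 0.639

z(false-alarm rate) = z(0.40) = -0.2533
z(H) = z(FA) + d' = -0.2533 + 0.61 = 0.3567
hit rate = Φ(0.3567) = 0.6393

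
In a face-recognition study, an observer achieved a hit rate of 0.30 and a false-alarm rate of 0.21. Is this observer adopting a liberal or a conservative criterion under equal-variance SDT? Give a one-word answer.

z(H) = -0.524, z(FA) = -0.806
c = −½·(z(H) + z(FA)) = 0.665
c > 0 → conservative criterion (biased toward responding “no”).

conservative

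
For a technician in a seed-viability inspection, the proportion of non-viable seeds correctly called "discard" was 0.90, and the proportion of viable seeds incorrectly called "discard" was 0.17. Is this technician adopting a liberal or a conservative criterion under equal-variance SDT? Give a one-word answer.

z(H) = 1.282, z(FA) = -0.954
c = −½·(z(H) + z(FA)) = -0.164
c < 0 → liberal criterion (biased toward responding “yes”).

liberal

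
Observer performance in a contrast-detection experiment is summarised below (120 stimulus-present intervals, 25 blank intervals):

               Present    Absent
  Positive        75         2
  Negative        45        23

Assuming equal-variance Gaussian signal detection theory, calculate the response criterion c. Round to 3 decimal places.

c = 0.543

H = 75/120 = 0.6250
FA = 2/25 = 0.0800
z(0.6250) = 0.3186, z(0.0800) = -1.4051
c = −½·[z(H) + z(FA)] = −0.5 × (0.3186 + (-1.4051)) = 0.54325
c > 0: the observer has a conservative response bias.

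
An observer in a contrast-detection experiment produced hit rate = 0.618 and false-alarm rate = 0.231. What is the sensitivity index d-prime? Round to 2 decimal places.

d-prime = 1.04

z(H) = 0.3002
z(FA) = -0.7356
d' = z(H) − z(FA) = 0.3002 − (-0.7356) = 1.0358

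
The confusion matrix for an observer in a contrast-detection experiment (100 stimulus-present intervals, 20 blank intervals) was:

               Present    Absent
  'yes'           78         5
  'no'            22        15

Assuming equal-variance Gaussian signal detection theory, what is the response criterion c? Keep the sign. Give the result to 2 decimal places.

H = 78/100 = 0.7800
FA = 5/20 = 0.2500
z(H) = z(0.7800) = 0.7722
z(FA) = z(0.2500) = -0.6745
c = −½·[z(H) + z(FA)] = −0.5 × (0.7722 + (-0.6745)) = -0.04885

c = -0.05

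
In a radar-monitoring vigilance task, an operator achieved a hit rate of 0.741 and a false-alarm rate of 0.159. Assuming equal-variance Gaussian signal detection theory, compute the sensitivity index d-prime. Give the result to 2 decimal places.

Φ⁻¹(0.741) = 0.6464, Φ⁻¹(0.159) = -0.9986
d' = z(H) − z(FA) = 0.6464 − (-0.9986) = 1.6450

d-prime = 1.65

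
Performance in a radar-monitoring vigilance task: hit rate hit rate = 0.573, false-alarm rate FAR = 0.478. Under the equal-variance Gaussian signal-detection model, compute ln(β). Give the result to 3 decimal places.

ln β = -0.015

z(H) = z(0.573) = 0.1840
z(FA) = z(0.478) = -0.0552
ln β = −½·[z(H)² − z(FA)²] = −0.5 × (0.0339 − 0.0030) = -0.01545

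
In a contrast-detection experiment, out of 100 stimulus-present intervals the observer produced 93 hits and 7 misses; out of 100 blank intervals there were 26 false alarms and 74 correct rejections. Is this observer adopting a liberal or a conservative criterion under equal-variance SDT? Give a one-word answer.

liberal

z(H) = 1.476, z(FA) = -0.643
c = −½·(z(H) + z(FA)) = -0.4165
c < 0 → liberal criterion (biased toward responding “yes”).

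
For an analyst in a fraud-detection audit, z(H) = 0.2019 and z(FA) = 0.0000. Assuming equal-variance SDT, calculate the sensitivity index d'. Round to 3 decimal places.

d' = 0.202

d' = z(H) − z(FA) = 0.2019 − 0.0000 = 0.2019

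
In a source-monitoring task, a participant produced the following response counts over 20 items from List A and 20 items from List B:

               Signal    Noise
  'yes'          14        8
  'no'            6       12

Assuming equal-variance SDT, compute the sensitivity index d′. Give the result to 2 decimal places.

d′ = 0.78

H = 14/20 = 0.7000
FA = 8/20 = 0.4000
z(H) = z(0.7000) = 0.524
z(FA) = z(0.4000) = -0.253
d' = z(H) − z(FA) = 0.524 − (-0.253) = 0.777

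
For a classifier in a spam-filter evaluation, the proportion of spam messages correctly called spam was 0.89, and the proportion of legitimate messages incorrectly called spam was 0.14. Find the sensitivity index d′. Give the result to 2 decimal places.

z(H) = z(0.89) = 1.227
z(FA) = z(0.14) = -1.080
d' = z(H) − z(FA) = 1.227 − (-1.080) = 2.307

d′ = 2.31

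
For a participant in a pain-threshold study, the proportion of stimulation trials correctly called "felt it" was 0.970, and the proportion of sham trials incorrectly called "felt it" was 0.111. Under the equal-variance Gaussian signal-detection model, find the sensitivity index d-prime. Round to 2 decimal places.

d-prime = 3.10

Φ⁻¹(H) = 1.8808
Φ⁻¹(FA) = -1.2212
d' = z(H) − z(FA) = 1.8808 − (-1.2212) = 3.1020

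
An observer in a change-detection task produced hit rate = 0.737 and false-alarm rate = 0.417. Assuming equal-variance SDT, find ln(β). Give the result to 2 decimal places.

Φ⁻¹(H) = 0.634
Φ⁻¹(FA) = -0.210
ln β = −½·[z(H)² − z(FA)²] = −0.5 × (0.402 − 0.044) = -0.179

ln β = -0.18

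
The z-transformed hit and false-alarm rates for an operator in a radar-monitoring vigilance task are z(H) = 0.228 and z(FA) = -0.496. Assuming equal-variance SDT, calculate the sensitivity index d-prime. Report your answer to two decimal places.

d-prime = 0.72

d' = z(H) − z(FA) = 0.228 − (-0.496) = 0.724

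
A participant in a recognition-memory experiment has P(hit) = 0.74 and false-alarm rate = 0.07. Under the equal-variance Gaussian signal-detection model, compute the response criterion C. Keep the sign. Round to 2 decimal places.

C = 0.42

z(H) = 0.6433
z(FA) = -1.4758
c = −½·[z(H) + z(FA)] = −0.5 × (0.6433 + (-1.4758)) = 0.41625
c > 0: the participant has a conservative response bias.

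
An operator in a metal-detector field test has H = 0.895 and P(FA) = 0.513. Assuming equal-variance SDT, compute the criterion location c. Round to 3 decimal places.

c = -0.643

Φ⁻¹(H) = Φ⁻¹(0.895) = 1.2536
Φ⁻¹(FA) = Φ⁻¹(0.513) = 0.0326
c = −½·[z(H) + z(FA)] = −0.5 × (1.2536 + 0.0326) = -0.6431
c < 0: the operator has a liberal response bias.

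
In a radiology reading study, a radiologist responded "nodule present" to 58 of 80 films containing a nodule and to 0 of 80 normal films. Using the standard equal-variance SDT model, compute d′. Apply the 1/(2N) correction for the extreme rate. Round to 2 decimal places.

d′ = 3.10

The false-alarm rate is 0/80 = 0, so apply the 1/(2N) correction: FA → 1/(2·80) = 0.00625.
z(H) = z(0.72500) = 0.598
z(FA) = z(0.00625) = -2.498
d' = 0.598 − (-2.498) = 3.096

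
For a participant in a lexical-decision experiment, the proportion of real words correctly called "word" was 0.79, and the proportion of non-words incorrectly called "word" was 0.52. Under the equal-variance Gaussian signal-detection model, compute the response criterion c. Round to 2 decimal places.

c = -0.43

z(H) = 0.8064
z(FA) = 0.0502
c = −½·[z(H) + z(FA)] = −0.5 × (0.8064 + 0.0502) = -0.4283
c < 0: the participant has a liberal response bias.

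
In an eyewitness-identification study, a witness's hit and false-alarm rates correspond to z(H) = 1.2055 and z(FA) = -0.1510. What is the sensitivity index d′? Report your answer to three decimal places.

d′ = 1.357

d' = z(H) − z(FA) = 1.2055 − (-0.1510) = 1.3565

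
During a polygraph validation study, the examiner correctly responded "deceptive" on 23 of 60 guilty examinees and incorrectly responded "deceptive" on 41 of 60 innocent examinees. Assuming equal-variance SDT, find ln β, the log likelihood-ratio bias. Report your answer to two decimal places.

H = 23/60 = 0.3833
FA = 41/60 = 0.6833
z(0.3833) = -0.297, z(0.6833) = 0.477
ln β = −½·[z(H)² − z(FA)²] = −0.5 × (0.088 − 0.228) = 0.070

ln β = 0.07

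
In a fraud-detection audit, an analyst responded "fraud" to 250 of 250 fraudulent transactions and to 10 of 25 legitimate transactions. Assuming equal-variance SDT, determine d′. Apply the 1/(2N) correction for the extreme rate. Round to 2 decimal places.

d′ = 3.13

The hit rate is 250/250 = 1, so apply the 1/(2N) correction: H → 1 − 1/(2·250) = 0.99800.
z(H) = z(0.99800) = 2.878
z(FA) = z(0.40000) = -0.253
d' = 2.878 − (-0.253) = 3.131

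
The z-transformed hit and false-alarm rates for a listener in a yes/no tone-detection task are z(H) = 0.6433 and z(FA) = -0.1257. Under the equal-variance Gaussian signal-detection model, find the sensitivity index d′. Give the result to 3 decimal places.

d' = z(H) − z(FA) = 0.6433 − (-0.1257) = 0.7690

d′ = 0.769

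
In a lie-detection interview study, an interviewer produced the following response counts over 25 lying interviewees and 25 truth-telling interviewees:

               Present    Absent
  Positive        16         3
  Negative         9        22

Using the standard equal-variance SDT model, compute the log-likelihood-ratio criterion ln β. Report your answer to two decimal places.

H = 16/25 = 0.6400
FA = 3/25 = 0.1200
z(0.6400) = 0.358, z(0.1200) = -1.175
ln β = −½·[z(H)² − z(FA)²] = −0.5 × (0.128 − 1.381) = 0.6265

ln β = 0.63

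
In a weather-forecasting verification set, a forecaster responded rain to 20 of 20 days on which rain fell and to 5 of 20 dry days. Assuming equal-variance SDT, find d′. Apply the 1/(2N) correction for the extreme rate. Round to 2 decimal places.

d′ = 2.63

The hit rate is 20/20 = 1, so apply the 1/(2N) correction: H → 1 − 1/(2·20) = 0.97500.
z(H) = z(0.97500) = 1.960
z(FA) = z(0.25000) = -0.674
d' = 1.960 − (-0.674) = 2.634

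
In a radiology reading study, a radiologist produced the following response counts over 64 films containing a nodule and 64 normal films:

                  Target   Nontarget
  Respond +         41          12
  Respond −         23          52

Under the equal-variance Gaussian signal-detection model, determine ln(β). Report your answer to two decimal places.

ln β = 0.33

H = 41/64 = 0.6406
FA = 12/64 = 0.1875
Φ⁻¹(H) = 0.360
Φ⁻¹(FA) = -0.887
ln β = −½·[z(H)² − z(FA)²] = −0.5 × (0.130 − 0.787) = 0.3285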